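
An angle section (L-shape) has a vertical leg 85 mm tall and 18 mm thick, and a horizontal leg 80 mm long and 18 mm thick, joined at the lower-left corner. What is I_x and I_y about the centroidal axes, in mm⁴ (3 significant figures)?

Split into non-overlapping primitives; take the origin at the lower-left of the bounding box.
Vertical leg: 18 × 85, A = 1 530 mm², y = 42.5 mm, Ī = 921 188 mm⁴.
Horizontal leg (remainder): 62 × 18, A = 1 116 mm², y = 9 mm, Ī = 30 132 mm⁴.
Centroid: ȳ = ΣA·y / ΣA = 28.371 mm.
Transfer each piece to the centroidal x-axis using Ī + A·d² with d = y − 28.371:
  vertical leg: d = 14.129 mm → contributes +1 226 630 mm⁴
  horizontal leg (remainder): d = -19.371 mm → contributes +448 884 mm⁴
Total I = 1 675 514 mm⁴.
For the y-axis: x̄ = 25.871 mm.
Repeating about the centroidal y-axis gives I_y = 1 431 292 mm⁴.

I_x ≈ 1.68 × 10⁶ mm⁴, I_y ≈ 1.43 × 10⁶ mm⁴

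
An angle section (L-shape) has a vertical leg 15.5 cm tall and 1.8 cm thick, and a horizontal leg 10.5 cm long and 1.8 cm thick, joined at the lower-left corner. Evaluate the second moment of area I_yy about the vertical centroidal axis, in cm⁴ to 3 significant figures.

I_yy ≈ 383 cm⁴

Break the section into simple shapes (no overlaps), measuring from the bottom-left corner of the bounding box.
Vertical leg: 1.8 × 15.5, A = 27.9 cm², x = 0.9 cm, Ī = 7.533 cm⁴.
Horizontal leg (remainder): 8.7 × 1.8, A = 15.66 cm², x = 6.15 cm, Ī = 98.775 cm⁴.
Centroid: x̄ = ΣA·x / ΣA = 2.7874 cm.
Transfer each piece to the vertical centroidal axis using Ī + A·d² with d = x − 2.7874:
  vertical leg: d = -1.8874 cm → contributes +106.92 cm⁴
  horizontal leg (remainder): d = 3.3626 cm → contributes +275.84 cm⁴
Total I = 382.76 cm⁴.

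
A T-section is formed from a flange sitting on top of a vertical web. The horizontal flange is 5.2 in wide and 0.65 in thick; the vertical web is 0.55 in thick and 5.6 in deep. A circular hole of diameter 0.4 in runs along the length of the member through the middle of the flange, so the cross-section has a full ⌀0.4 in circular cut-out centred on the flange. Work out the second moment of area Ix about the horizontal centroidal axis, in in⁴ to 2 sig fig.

Break the section into simple shapes (no overlaps), measuring from the bottom-left corner of the bounding box.
Flange: 5.2 × 0.65, A = 3.38 in², y = 5.925 in, Ī = 0.119 in⁴.
Web: 0.55 × 5.6, A = 3.08 in², y = 2.8 in, Ī = 8.049 in⁴.
Hole (subtracted): ⌀0.4, A = 0.1257 in², y = 5.925 in, Ī = 0.001257 in⁴.
Centroid: ȳ = ΣA·y / ΣA = 4.406 in.
Transfer each piece to the horizontal centroidal axis using Ī + A·d² with d = y − 4.406:
  flange: d = 1.519 in → contributes +7.923 in⁴
  web: d = -1.606 in → contributes +15.99 in⁴
  hole: d = 1.519 in → contributes −0.2914 in⁴
Total I = 23.62 in⁴.

Ix ≈ 24 in⁴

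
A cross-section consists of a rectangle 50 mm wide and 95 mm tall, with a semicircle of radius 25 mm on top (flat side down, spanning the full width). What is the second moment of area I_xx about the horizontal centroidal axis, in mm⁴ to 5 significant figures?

I_xx ≈ 6.3626 × 10⁶ mm⁴

Decompose the section into non-overlapping parts with the origin at the bottom-left of its bounding rectangle.
Rectangular body: 50 × 95, A = 4 750 mm², y = 47.5 mm, Ī = 3 572 396 mm⁴.
Semicircular cap: semicircle r = 25, A = 981.7477 mm², y = 105.6103 mm, Ī = 42873.81 mm⁴.
Centroid: ȳ = ΣA·y / ΣA = 57.45328 mm.
Transfer each piece to the horizontal centroidal axis using Ī + A·d² with d = y − 57.45328:
  rectangular body: d = -9.953279 mm → contributes +4 042 968 mm⁴
  semicircular cap: d = 48.15705 mm → contributes +2 319 646 mm⁴
Total I = 6 362 614 mm⁴.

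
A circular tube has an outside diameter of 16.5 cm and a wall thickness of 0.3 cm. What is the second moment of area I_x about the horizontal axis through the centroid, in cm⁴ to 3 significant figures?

Treat the section as a set of non-overlapping primitives; coordinates are from the bounding-box lower-left.
Outer circle: ⌀16.5, A = 213.82 cm², y = 8.25 cm, Ī = 3638.4 cm⁴.
Bore (subtracted): ⌀15.9, A = 198.56 cm², y = 8.25 cm, Ī = 3137.3 cm⁴.
By symmetry the centroid is at mid-height, ȳ = 8.25 cm.
All pieces are centred on the horizontal axis through the centroid, so I = ΣĪ (holes subtracted) = 501.04 cm⁴.

I_x ≈ 501 cm⁴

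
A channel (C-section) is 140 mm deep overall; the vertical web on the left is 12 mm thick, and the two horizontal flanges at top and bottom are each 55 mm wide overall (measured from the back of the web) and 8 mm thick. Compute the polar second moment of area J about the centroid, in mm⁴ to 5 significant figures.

J ≈ 6.2399 × 10⁶ mm⁴

Treat the section as a set of non-overlapping primitives; coordinates are from the bounding-box lower-left.
Web: 12 × 140, A = 1 680 mm², y = 70 mm, Ī = 2 744 000 mm⁴.
Top flange (beyond web): 43 × 8, A = 344 mm², y = 136 mm, Ī = 1834.667 mm⁴.
Bottom flange (beyond web): 43 × 8, A = 344 mm², y = 4 mm, Ī = 1834.667 mm⁴.
By symmetry the centroid is at mid-height, ȳ = 70 mm.
Transfer each piece to the centroidal x-axis using Ī + A·d² with d = y − 70:
  web: d = 0 mm → contributes +2 744 000 mm⁴
  top flange (beyond web): d = 66 mm → contributes +1 500 299 mm⁴
  bottom flange (beyond web): d = -66 mm → contributes +1 500 299 mm⁴
Total I = 5 744 597 mm⁴.
For the y-axis: x̄ = 13.98986 mm.
Repeating about the centroidal y-axis gives I_y = 495301.1 mm⁴.
Polar second moment: J = I_x + I_y = 6 239 898 mm⁴.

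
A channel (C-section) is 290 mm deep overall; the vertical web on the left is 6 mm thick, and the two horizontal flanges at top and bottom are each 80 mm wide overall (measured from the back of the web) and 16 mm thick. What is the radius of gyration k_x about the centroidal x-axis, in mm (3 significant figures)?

Decompose the section into non-overlapping parts with the origin at the bottom-left of its bounding rectangle.
Web: 6 × 290, A = 1 740 mm², y = 145 mm, Ī = 12 194 500 mm⁴.
Top flange (beyond web): 74 × 16, A = 1 184 mm², y = 282 mm, Ī = 25 259 mm⁴.
Bottom flange (beyond web): 74 × 16, A = 1 184 mm², y = 8 mm, Ī = 25 259 mm⁴.
By symmetry the centroid is at mid-height, ȳ = 145 mm.
Transfer each piece to the centroidal x-axis using Ī + A·d² with d = y − 145:
  web: d = 0 mm → contributes +12 194 500 mm⁴
  top flange (beyond web): d = 137 mm → contributes +22 247 755 mm⁴
  bottom flange (beyond web): d = -137 mm → contributes +22 247 755 mm⁴
Total I = 56 690 009 mm⁴.
Radius of gyration: k = √(I/A) = √(56 690 009 / 4 108) = 117.47 mm.

k_x ≈ 117 mm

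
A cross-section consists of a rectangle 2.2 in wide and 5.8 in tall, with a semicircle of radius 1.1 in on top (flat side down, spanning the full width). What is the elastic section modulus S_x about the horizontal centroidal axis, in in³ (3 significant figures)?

Treat the section as a set of non-overlapping primitives; coordinates are from the bounding-box lower-left.
Rectangular body: 2.2 × 5.8, A = 12.76 in², y = 2.9 in, Ī = 35.771 in⁴.
Semicircular cap: semicircle r = 1.1, A = 1.9007 in², y = 6.2669 in, Ī = 0.1607 in⁴.
Centroid: ȳ = ΣA·y / ΣA = 3.3365 in.
Transfer each piece to the horizontal centroidal axis using Ī + A·d² with d = y − 3.3365:
  rectangular body: d = -0.43649 in → contributes +38.202 in⁴
  semicircular cap: d = 2.9304 in → contributes +16.482 in⁴
Total I = 54.683 in⁴.
Extreme fibre distance c = 3.5635 in; S = I/c = 15.345 in³.

S_x ≈ 15.3 in³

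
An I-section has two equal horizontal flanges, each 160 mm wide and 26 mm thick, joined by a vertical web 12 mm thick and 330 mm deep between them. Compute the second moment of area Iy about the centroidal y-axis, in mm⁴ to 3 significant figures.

Iy ≈ 1.78 × 10⁷ mm⁴

Split into non-overlapping primitives; take the origin at the lower-left of the bounding box.
Bottom flange: 160 × 26, A = 4 160 mm², x = 80 mm, Ī = 8 874 667 mm⁴.
Web: 12 × 330, A = 3 960 mm², x = 80 mm, Ī = 47 520 mm⁴.
Top flange: 160 × 26, A = 4 160 mm², x = 80 mm, Ī = 8 874 667 mm⁴.
By symmetry the centroid is at mid-width, x̄ = 80 mm.
All pieces are centred on the centroidal y-axis, so I = ΣĪ = 17 796 853 mm⁴.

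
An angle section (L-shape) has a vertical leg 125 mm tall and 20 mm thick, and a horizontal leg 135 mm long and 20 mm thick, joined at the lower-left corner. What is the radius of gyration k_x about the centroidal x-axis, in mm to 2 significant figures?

k_x ≈ 37 mm

Decompose the section into non-overlapping parts with the origin at the bottom-left of its bounding rectangle.
Vertical leg: 20 × 125, A = 2 500 mm², y = 62.5 mm, Ī = 3 255 208 mm⁴.
Horizontal leg (remainder): 115 × 20, A = 2 300 mm², y = 10 mm, Ī = 76 667 mm⁴.
Centroid: ȳ = ΣA·y / ΣA = 37.34 mm.
Transfer each piece to the centroidal x-axis using Ī + A·d² with d = y − 37.34:
  vertical leg: d = 25.16 mm → contributes +4 837 301 mm⁴
  horizontal leg (remainder): d = -27.34 mm → contributes +1 796 332 mm⁴
Total I = 6 633 633 mm⁴.
Radius of gyration: k = √(I/A) = √(6 633 633 / 4 800) = 37.18 mm.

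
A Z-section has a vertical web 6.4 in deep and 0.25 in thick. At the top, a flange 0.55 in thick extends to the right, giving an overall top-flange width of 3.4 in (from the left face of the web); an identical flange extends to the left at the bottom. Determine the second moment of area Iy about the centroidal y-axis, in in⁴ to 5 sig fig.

Decompose the section into non-overlapping parts with the origin at the bottom-left of its bounding rectangle.
Web: 0.25 × 6.4, A = 1.6 in², x = 3.275 in, Ī = 0.008333333 in⁴.
Top flange (beyond web): 3.15 × 0.55, A = 1.7325 in², x = 4.975 in, Ī = 1.432561 in⁴.
Bottom flange (beyond web): 3.15 × 0.55, A = 1.7325 in², x = 1.575 in, Ī = 1.432561 in⁴.
Centroid: x̄ = ΣA·x / ΣA = 3.275 in.
Transfer each piece to the centroidal y-axis using Ī + A·d² with d = x − 3.275:
  web: d = 0 in → contributes +0.008333333 in⁴
  top flange (beyond web): d = 1.7 in → contributes +6.439486 in⁴
  bottom flange (beyond web): d = -1.7 in → contributes +6.439486 in⁴
Total I = 12.88731 in⁴.

Iy ≈ 12.887 in⁴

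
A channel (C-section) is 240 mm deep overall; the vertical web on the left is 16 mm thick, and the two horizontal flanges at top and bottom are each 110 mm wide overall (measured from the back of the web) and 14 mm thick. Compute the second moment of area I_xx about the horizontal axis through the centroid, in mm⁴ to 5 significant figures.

I_xx ≈ 5.2083 × 10⁷ mm⁴

Decompose the section into non-overlapping parts with the origin at the bottom-left of its bounding rectangle.
Web: 16 × 240, A = 3 840 mm², y = 120 mm, Ī = 18 432 000 mm⁴.
Top flange (beyond web): 94 × 14, A = 1 316 mm², y = 233 mm, Ī = 21494.67 mm⁴.
Bottom flange (beyond web): 94 × 14, A = 1 316 mm², y = 7 mm, Ī = 21494.67 mm⁴.
By symmetry the centroid is at mid-height, ȳ = 120 mm.
Transfer each piece to the horizontal axis through the centroid using Ī + A·d² with d = y − 120:
  web: d = 0 mm → contributes +18 432 000 mm⁴
  top flange (beyond web): d = 113 mm → contributes +16 825 499 mm⁴
  bottom flange (beyond web): d = -113 mm → contributes +16 825 499 mm⁴
Total I = 52 082 997 mm⁴.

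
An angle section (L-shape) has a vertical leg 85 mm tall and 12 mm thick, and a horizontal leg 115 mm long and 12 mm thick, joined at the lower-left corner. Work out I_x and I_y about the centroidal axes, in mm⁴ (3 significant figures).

Break the section into simple shapes (no overlaps), measuring from the bottom-left corner of the bounding box.
Vertical leg: 12 × 85, A = 1 020 mm², y = 42.5 mm, Ī = 614 125 mm⁴.
Horizontal leg (remainder): 103 × 12, A = 1 236 mm², y = 6 mm, Ī = 14 832 mm⁴.
Centroid: ȳ = ΣA·y / ΣA = 22.503 mm.
Transfer each piece to the centroidal x-axis using Ī + A·d² with d = y − 22.503:
  vertical leg: d = 19.997 mm → contributes +1 022 016 mm⁴
  horizontal leg (remainder): d = -16.503 mm → contributes +351 441 mm⁴
Total I = 1 373 458 mm⁴.
For the y-axis: x̄ = 37.503 mm.
Repeating about the centroidal y-axis gives I_y = 2 952 598 mm⁴.

I_x ≈ 1.37 × 10⁶ mm⁴, I_y ≈ 2.95 × 10⁶ mm⁴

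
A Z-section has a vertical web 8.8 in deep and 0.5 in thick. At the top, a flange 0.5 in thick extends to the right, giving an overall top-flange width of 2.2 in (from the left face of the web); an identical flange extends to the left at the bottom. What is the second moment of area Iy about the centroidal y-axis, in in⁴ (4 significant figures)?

Decompose the section into non-overlapping parts with the origin at the bottom-left of its bounding rectangle.
Web: 0.5 × 8.8, A = 4.4 in², x = 1.95 in, Ī = 0.0916667 in⁴.
Top flange (beyond web): 1.7 × 0.5, A = 0.85 in², x = 3.05 in, Ī = 0.204708 in⁴.
Bottom flange (beyond web): 1.7 × 0.5, A = 0.85 in², x = 0.85 in, Ī = 0.204708 in⁴.
Centroid: x̄ = ΣA·x / ΣA = 1.95 in.
Transfer each piece to the centroidal y-axis using Ī + A·d² with d = x − 1.95:
  web: d = 0 in → contributes +0.0916667 in⁴
  top flange (beyond web): d = 1.1 in → contributes +1.23321 in⁴
  bottom flange (beyond web): d = -1.1 in → contributes +1.23321 in⁴
Total I = 2.55808 in⁴.

Iy ≈ 2.558 in⁴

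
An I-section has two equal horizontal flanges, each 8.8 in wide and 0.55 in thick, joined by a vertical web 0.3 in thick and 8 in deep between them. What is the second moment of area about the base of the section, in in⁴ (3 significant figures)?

Split into non-overlapping primitives; take the origin at the lower-left of the bounding box.
Bottom flange: 8.8 × 0.55, A = 4.84 in², y = 0.275 in, Ī = 0.12201 in⁴.
Web: 0.3 × 8, A = 2.4 in², y = 4.55 in, Ī = 12.8 in⁴.
Top flange: 8.8 × 0.55, A = 4.84 in², y = 8.825 in, Ī = 0.12201 in⁴.
Transfer each piece to the base of the section using Ī + A·d² with d = y − 0:
  bottom flange: d = 0.275 in → contributes +0.48803 in⁴
  web: d = 4.55 in → contributes +62.486 in⁴
  top flange: d = 8.825 in → contributes +377.06 in⁴
Total I = 440.04 in⁴.

I_base ≈ 440 in⁴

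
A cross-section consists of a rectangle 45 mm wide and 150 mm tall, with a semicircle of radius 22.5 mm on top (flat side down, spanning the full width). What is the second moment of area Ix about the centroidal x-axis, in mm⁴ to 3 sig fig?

Ix ≈ 1.78 × 10⁷ mm⁴

Break the section into simple shapes (no overlaps), measuring from the bottom-left corner of the bounding box.
Rectangular body: 45 × 150, A = 6 750 mm², y = 75 mm, Ī = 12 656 250 mm⁴.
Semicircular cap: semicircle r = 22.5, A = 795.22 mm², y = 159.55 mm, Ī = 28 130 mm⁴.
Centroid: ȳ = ΣA·y / ΣA = 83.911 mm.
Transfer each piece to the centroidal x-axis using Ī + A·d² with d = y − 83.911:
  rectangular body: d = -8.9109 mm → contributes +13 192 232 mm⁴
  semicircular cap: d = 75.638 mm → contributes +4 577 687 mm⁴
Total I = 17 769 919 mm⁴.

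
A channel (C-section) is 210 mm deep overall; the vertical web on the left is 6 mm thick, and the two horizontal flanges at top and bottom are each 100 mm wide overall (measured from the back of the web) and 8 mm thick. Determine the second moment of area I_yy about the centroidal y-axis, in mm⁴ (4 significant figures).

I_yy ≈ 2.825 × 10⁶ mm⁴

Decompose the section into non-overlapping parts with the origin at the bottom-left of its bounding rectangle.
Web: 6 × 210, A = 1 260 mm², x = 3 mm, Ī = 3 780 mm⁴.
Top flange (beyond web): 94 × 8, A = 752 mm², x = 53 mm, Ī = 553 723 mm⁴.
Bottom flange (beyond web): 94 × 8, A = 752 mm², x = 53 mm, Ī = 553 723 mm⁴.
Centroid: x̄ = ΣA·x / ΣA = 30.2069 mm.
Transfer each piece to the centroidal y-axis using Ī + A·d² with d = x − 30.2069:
  web: d = -27.2069 mm → contributes +936 455 mm⁴
  top flange (beyond web): d = 22.7931 mm → contributes +944 404 mm⁴
  bottom flange (beyond web): d = 22.7931 mm → contributes +944 404 mm⁴
Total I = 2 825 263 mm⁴.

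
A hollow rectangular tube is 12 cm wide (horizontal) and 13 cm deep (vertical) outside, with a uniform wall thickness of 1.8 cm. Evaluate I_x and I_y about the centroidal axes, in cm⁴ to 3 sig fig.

I_x ≈ 1620 cm⁴, I_y ≈ 1410 cm⁴

Break the section into simple shapes (no overlaps), measuring from the bottom-left corner of the bounding box.
Outer rectangle: 12 × 13, A = 156 cm², y = 6.5 cm, Ī = 2 197 cm⁴.
Inner void (subtracted): 8.4 × 9.4, A = 78.96 cm², y = 6.5 cm, Ī = 581.41 cm⁴.
By symmetry the centroid is at mid-height, ȳ = 6.5 cm.
All pieces are centred on the centroidal x-axis, so I = ΣĪ (holes subtracted) = 1615.6 cm⁴.
Repeating about the centroidal y-axis gives I_y = 1407.7 cm⁴.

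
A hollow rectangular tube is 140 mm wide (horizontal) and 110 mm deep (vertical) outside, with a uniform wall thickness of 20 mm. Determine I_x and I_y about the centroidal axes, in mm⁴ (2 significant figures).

I_x ≈ 1.3 × 10⁷ mm⁴, I_y ≈ 1.9 × 10⁷ mm⁴

Break the section into simple shapes (no overlaps), measuring from the bottom-left corner of the bounding box.
Outer rectangle: 140 × 110, A = 15 400 mm², y = 55 mm, Ī = 15 528 333 mm⁴.
Inner void (subtracted): 100 × 70, A = 7 000 mm², y = 55 mm, Ī = 2 858 333 mm⁴.
By symmetry the centroid is at mid-height, ȳ = 55 mm.
All pieces are centred on the centroidal x-axis, so I = ΣĪ (holes subtracted) = 12 670 000 mm⁴.
Repeating about the centroidal y-axis gives I_y = 19 320 000 mm⁴.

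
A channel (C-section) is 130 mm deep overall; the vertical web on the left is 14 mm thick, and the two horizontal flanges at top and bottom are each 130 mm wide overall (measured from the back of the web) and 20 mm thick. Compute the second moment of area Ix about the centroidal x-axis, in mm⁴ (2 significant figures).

Break the section into simple shapes (no overlaps), measuring from the bottom-left corner of the bounding box.
Web: 14 × 130, A = 1 820 mm², y = 65 mm, Ī = 2 563 167 mm⁴.
Top flange (beyond web): 116 × 20, A = 2 320 mm², y = 120 mm, Ī = 77 333 mm⁴.
Bottom flange (beyond web): 116 × 20, A = 2 320 mm², y = 10 mm, Ī = 77 333 mm⁴.
By symmetry the centroid is at mid-height, ȳ = 65 mm.
Transfer each piece to the centroidal x-axis using Ī + A·d² with d = y − 65:
  web: d = 0 mm → contributes +2 563 167 mm⁴
  top flange (beyond web): d = 55 mm → contributes +7 095 333 mm⁴
  bottom flange (beyond web): d = -55 mm → contributes +7 095 333 mm⁴
Total I = 16 753 833 mm⁴.

Ix ≈ 1.7 × 10⁷ mm⁴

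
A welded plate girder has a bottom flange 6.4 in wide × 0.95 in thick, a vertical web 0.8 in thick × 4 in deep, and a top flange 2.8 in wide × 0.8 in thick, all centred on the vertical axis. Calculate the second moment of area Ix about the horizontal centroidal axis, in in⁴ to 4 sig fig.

Ix ≈ 46.87 in⁴

Decompose the section into non-overlapping parts with the origin at the bottom-left of its bounding rectangle.
Bottom plate: 6.4 × 0.95, A = 6.08 in², y = 0.475 in, Ī = 0.457267 in⁴.
Web plate: 0.8 × 4, A = 3.2 in², y = 2.95 in, Ī = 4.26667 in⁴.
Top plate: 2.8 × 0.8, A = 2.24 in², y = 5.35 in, Ī = 0.119467 in⁴.
Centroid: ȳ = ΣA·y / ΣA = 2.11042 in.
Transfer each piece to the horizontal centroidal axis using Ī + A·d² with d = y − 2.11042:
  bottom plate: d = -1.63542 in → contributes +16.7188 in⁴
  web plate: d = 0.839583 in → contributes +6.52235 in⁴
  top plate: d = 3.23958 in → contributes +23.628 in⁴
Total I = 46.8692 in⁴.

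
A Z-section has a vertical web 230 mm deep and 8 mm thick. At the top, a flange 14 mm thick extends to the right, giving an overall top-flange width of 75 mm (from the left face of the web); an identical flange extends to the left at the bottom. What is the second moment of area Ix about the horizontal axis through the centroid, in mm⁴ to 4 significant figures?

Ix ≈ 3.002 × 10⁷ mm⁴

Break the section into simple shapes (no overlaps), measuring from the bottom-left corner of the bounding box.
Web: 8 × 230, A = 1 840 mm², y = 115 mm, Ī = 8 111 333 mm⁴.
Top flange (beyond web): 67 × 14, A = 938 mm², y = 223 mm, Ī = 15320.7 mm⁴.
Bottom flange (beyond web): 67 × 14, A = 938 mm², y = 7 mm, Ī = 15320.7 mm⁴.
Centroid: ȳ = ΣA·y / ΣA = 115 mm.
Transfer each piece to the horizontal axis through the centroid using Ī + A·d² with d = y − 115:
  web: d = 0 mm → contributes +8 111 333 mm⁴
  top flange (beyond web): d = 108 mm → contributes +10 956 153 mm⁴
  bottom flange (beyond web): d = -108 mm → contributes +10 956 153 mm⁴
Total I = 30 023 639 mm⁴.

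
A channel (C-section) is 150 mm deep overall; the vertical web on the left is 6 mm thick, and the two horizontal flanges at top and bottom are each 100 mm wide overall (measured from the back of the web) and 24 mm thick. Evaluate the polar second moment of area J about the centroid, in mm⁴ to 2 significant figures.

J ≈ 2.5 × 10⁷ mm⁴

Decompose the section into non-overlapping parts with the origin at the bottom-left of its bounding rectangle.
Web: 6 × 150, A = 900 mm², y = 75 mm, Ī = 1 687 500 mm⁴.
Top flange (beyond web): 94 × 24, A = 2 256 mm², y = 138 mm, Ī = 108 288 mm⁴.
Bottom flange (beyond web): 94 × 24, A = 2 256 mm², y = 12 mm, Ī = 108 288 mm⁴.
By symmetry the centroid is at mid-height, ȳ = 75 mm.
Transfer each piece to the centroidal x-axis using Ī + A·d² with d = y − 75:
  web: d = 0 mm → contributes +1 687 500 mm⁴
  top flange (beyond web): d = 63 mm → contributes +9 062 352 mm⁴
  bottom flange (beyond web): d = -63 mm → contributes +9 062 352 mm⁴
Total I = 19 812 204 mm⁴.
For the y-axis: x̄ = 44.69 mm.
Repeating about the centroidal y-axis gives I_y = 5 200 867 mm⁴.
Polar second moment: J = I_x + I_y = 25 013 071 mm⁴.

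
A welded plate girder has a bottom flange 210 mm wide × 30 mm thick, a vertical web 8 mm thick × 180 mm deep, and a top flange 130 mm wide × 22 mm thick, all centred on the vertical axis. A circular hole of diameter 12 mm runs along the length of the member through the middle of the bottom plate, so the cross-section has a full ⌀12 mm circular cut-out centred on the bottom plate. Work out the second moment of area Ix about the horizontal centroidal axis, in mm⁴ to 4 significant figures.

Ix ≈ 8.945 × 10⁷ mm⁴

Treat the section as a set of non-overlapping primitives; coordinates are from the bounding-box lower-left.
Bottom plate: 210 × 30, A = 6 300 mm², y = 15 mm, Ī = 472 500 mm⁴.
Web plate: 8 × 180, A = 1 440 mm², y = 120 mm, Ī = 3 888 000 mm⁴.
Top plate: 130 × 22, A = 2 860 mm², y = 221 mm, Ī = 115 353 mm⁴.
Hole (subtracted): ⌀12, A = 113.097 mm², y = 15 mm, Ī = 1017.88 mm⁴.
Centroid: ȳ = ΣA·y / ΣA = 85.5985 mm.
Transfer each piece to the horizontal centroidal axis using Ī + A·d² with d = y − 85.5985:
  bottom plate: d = -70.5985 mm → contributes +31 872 668 mm⁴
  web plate: d = 34.4015 mm → contributes +5 592 183 mm⁴
  top plate: d = 135.401 mm → contributes +52 549 323 mm⁴
  hole: d = -70.5985 mm → contributes −564 712 mm⁴
Total I = 89 449 462 mm⁴.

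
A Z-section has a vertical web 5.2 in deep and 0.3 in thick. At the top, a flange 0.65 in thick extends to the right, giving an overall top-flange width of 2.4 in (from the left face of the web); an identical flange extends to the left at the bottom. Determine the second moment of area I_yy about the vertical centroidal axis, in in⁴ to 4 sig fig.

I_yy ≈ 4.946 in⁴

Break the section into simple shapes (no overlaps), measuring from the bottom-left corner of the bounding box.
Web: 0.3 × 5.2, A = 1.56 in², x = 2.25 in, Ī = 0.0117 in⁴.
Top flange (beyond web): 2.1 × 0.65, A = 1.365 in², x = 3.45 in, Ī = 0.501638 in⁴.
Bottom flange (beyond web): 2.1 × 0.65, A = 1.365 in², x = 1.05 in, Ī = 0.501638 in⁴.
Centroid: x̄ = ΣA·x / ΣA = 2.25 in.
Transfer each piece to the vertical centroidal axis using Ī + A·d² with d = x − 2.25:
  web: d = 0 in → contributes +0.0117 in⁴
  top flange (beyond web): d = 1.2 in → contributes +2.46724 in⁴
  bottom flange (beyond web): d = -1.2 in → contributes +2.46724 in⁴
Total I = 4.94618 in⁴.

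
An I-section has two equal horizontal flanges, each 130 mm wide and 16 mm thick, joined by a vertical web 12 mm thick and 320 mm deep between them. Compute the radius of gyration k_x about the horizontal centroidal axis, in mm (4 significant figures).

Treat the section as a set of non-overlapping primitives; coordinates are from the bounding-box lower-left.
Bottom flange: 130 × 16, A = 2 080 mm², y = 8 mm, Ī = 44373.3 mm⁴.
Web: 12 × 320, A = 3 840 mm², y = 176 mm, Ī = 32 768 000 mm⁴.
Top flange: 130 × 16, A = 2 080 mm², y = 344 mm, Ī = 44373.3 mm⁴.
By symmetry the centroid is at mid-height, ȳ = 176 mm.
Transfer each piece to the horizontal centroidal axis using Ī + A·d² with d = y − 176:
  bottom flange: d = -168 mm → contributes +58 750 293 mm⁴
  web: d = 0 mm → contributes +32 768 000 mm⁴
  top flange: d = 168 mm → contributes +58 750 293 mm⁴
Total I = 150 268 587 mm⁴.
Radius of gyration: k = √(I/A) = √(150 268 587 / 8 000) = 137.053 mm.

k_x ≈ 137.1 mm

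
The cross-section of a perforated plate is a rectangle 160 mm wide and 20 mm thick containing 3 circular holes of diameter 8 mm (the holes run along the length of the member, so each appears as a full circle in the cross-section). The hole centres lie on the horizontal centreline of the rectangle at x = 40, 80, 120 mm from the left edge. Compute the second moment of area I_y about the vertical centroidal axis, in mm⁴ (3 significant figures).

I_y ≈ 6.67 × 10⁶ mm⁴

Split into non-overlapping primitives; take the origin at the lower-left of the bounding box.
Plate: 160 × 20, A = 3 200 mm², x = 80 mm, Ī = 6 826 667 mm⁴.
Hole 1 (subtracted): ⌀8, A = 50.265 mm², x = 40 mm, Ī = 201.06 mm⁴.
Hole 2 (subtracted): ⌀8, A = 50.265 mm², x = 80 mm, Ī = 201.06 mm⁴.
Hole 3 (subtracted): ⌀8, A = 50.265 mm², x = 120 mm, Ī = 201.06 mm⁴.
By symmetry the centroid is at mid-width, x̄ = 80 mm.
Transfer each piece to the vertical centroidal axis using Ī + A·d² with d = x − 80:
  plate: d = 0 mm → contributes +6 826 667 mm⁴
  hole 1: d = -40 mm → contributes −80 626 mm⁴
  hole 2: d = 0 mm → contributes −201.06 mm⁴
  hole 3: d = 40 mm → contributes −80 626 mm⁴
Total I = 6 665 214 mm⁴.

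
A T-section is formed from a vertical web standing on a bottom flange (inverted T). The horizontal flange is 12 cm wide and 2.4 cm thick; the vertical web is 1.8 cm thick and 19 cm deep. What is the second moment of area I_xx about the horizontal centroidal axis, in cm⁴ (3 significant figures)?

Treat the section as a set of non-overlapping primitives; coordinates are from the bounding-box lower-left.
Flange: 12 × 2.4, A = 28.8 cm², y = 1.2 cm, Ī = 13.824 cm⁴.
Web: 1.8 × 19, A = 34.2 cm², y = 11.9 cm, Ī = 1028.9 cm⁴.
Centroid: ȳ = ΣA·y / ΣA = 7.0086 cm.
Transfer each piece to the horizontal centroidal axis using Ī + A·d² with d = y − 7.0086:
  flange: d = -5.8086 cm → contributes +985.52 cm⁴
  web: d = 4.8914 cm → contributes +1847.1 cm⁴
Total I = 2832.6 cm⁴.

I_xx ≈ 2830 cm⁴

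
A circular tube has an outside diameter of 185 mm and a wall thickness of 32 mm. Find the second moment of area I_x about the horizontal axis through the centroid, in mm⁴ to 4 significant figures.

Decompose the section into non-overlapping parts with the origin at the bottom-left of its bounding rectangle.
Outer circle: ⌀185, A = 26880.3 mm², y = 92.5 mm, Ī = 57 498 539 mm⁴.
Bore (subtracted): ⌀121, A = 11 499 mm², y = 92.5 mm, Ī = 10 522 317 mm⁴.
By symmetry the centroid is at mid-height, ȳ = 92.5 mm.
All pieces are centred on the horizontal axis through the centroid, so I = ΣĪ (holes subtracted) = 46 976 222 mm⁴.

I_x ≈ 4.698 × 10⁷ mm⁴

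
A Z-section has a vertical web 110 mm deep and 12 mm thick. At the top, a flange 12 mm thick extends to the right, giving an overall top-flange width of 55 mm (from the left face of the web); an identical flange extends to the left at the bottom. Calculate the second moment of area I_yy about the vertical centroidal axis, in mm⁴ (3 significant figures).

I_yy ≈ 9.55 × 10⁵ mm⁴

Decompose the section into non-overlapping parts with the origin at the bottom-left of its bounding rectangle.
Web: 12 × 110, A = 1 320 mm², x = 49 mm, Ī = 15 840 mm⁴.
Top flange (beyond web): 43 × 12, A = 516 mm², x = 76.5 mm, Ī = 79 507 mm⁴.
Bottom flange (beyond web): 43 × 12, A = 516 mm², x = 21.5 mm, Ī = 79 507 mm⁴.
Centroid: x̄ = ΣA·x / ΣA = 49 mm.
Transfer each piece to the vertical centroidal axis using Ī + A·d² with d = x − 49:
  web: d = 0 mm → contributes +15 840 mm⁴
  top flange (beyond web): d = 27.5 mm → contributes +469 732 mm⁴
  bottom flange (beyond web): d = -27.5 mm → contributes +469 732 mm⁴
Total I = 955 304 mm⁴.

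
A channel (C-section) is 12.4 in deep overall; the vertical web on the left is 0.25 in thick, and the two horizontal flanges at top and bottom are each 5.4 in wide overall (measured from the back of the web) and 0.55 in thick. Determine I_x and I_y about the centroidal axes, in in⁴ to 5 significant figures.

I_x ≈ 238.74 in⁴, I_y ≈ 27.143 in⁴

Treat the section as a set of non-overlapping primitives; coordinates are from the bounding-box lower-left.
Web: 0.25 × 12.4, A = 3.1 in², y = 6.2 in, Ī = 39.72133 in⁴.
Top flange (beyond web): 5.15 × 0.55, A = 2.8325 in², y = 12.125 in, Ī = 0.0714026 in⁴.
Bottom flange (beyond web): 5.15 × 0.55, A = 2.8325 in², y = 0.275 in, Ī = 0.0714026 in⁴.
By symmetry the centroid is at mid-height, ȳ = 6.2 in.
Transfer each piece to the centroidal x-axis using Ī + A·d² with d = y − 6.2:
  web: d = 0 in → contributes +39.72133 in⁴
  top flange (beyond web): d = 5.925 in → contributes +99.50809 in⁴
  bottom flange (beyond web): d = -5.925 in → contributes +99.50809 in⁴
Total I = 238.7375 in⁴.
For the y-axis: x̄ = 1.870066 in.
Repeating about the centroidal y-axis gives I_y = 27.14318 in⁴.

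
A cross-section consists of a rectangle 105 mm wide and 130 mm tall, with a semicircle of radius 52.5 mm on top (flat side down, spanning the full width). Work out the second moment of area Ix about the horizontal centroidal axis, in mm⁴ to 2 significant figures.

Break the section into simple shapes (no overlaps), measuring from the bottom-left corner of the bounding box.
Rectangular body: 105 × 130, A = 13 650 mm², y = 65 mm, Ī = 19 223 750 mm⁴.
Semicircular cap: semicircle r = 52.5, A = 4 330 mm², y = 152.3 mm, Ī = 833 814 mm⁴.
Centroid: ȳ = ΣA·y / ΣA = 86.02 mm.
Transfer each piece to the horizontal centroidal axis using Ī + A·d² with d = y − 86.02:
  rectangular body: d = -21.02 mm → contributes +25 253 515 mm⁴
  semicircular cap: d = 66.26 mm → contributes +19 844 357 mm⁴
Total I = 45 097 872 mm⁴.

Ix ≈ 4.5 × 10⁷ mm⁴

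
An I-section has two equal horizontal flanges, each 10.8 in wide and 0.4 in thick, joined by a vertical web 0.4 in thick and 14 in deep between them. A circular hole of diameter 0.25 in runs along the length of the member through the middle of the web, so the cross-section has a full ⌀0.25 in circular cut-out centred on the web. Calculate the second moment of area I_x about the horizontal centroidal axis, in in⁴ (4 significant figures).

I_x ≈ 539.5 in⁴

Split into non-overlapping primitives; take the origin at the lower-left of the bounding box.
Bottom flange: 10.8 × 0.4, A = 4.32 in², y = 0.2 in, Ī = 0.0576 in⁴.
Web: 0.4 × 14, A = 5.6 in², y = 7.4 in, Ī = 91.4667 in⁴.
Top flange: 10.8 × 0.4, A = 4.32 in², y = 14.6 in, Ī = 0.0576 in⁴.
Hole (subtracted): ⌀0.25, A = 0.0490874 in², y = 7.4 in, Ī = 0.000191748 in⁴.
By symmetry the centroid is at mid-height, ȳ = 7.4 in.
Transfer each piece to the horizontal centroidal axis using Ī + A·d² with d = y − 7.4:
  bottom flange: d = -7.2 in → contributes +224.006 in⁴
  web: d = 0 in → contributes +91.4667 in⁴
  top flange: d = 7.2 in → contributes +224.006 in⁴
  hole: d = 0 in → contributes −0.000191748 in⁴
Total I = 539.479 in⁴.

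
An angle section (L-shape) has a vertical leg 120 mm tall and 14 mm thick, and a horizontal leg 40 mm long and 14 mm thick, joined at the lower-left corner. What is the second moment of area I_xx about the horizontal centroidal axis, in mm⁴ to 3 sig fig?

Split into non-overlapping primitives; take the origin at the lower-left of the bounding box.
Vertical leg: 14 × 120, A = 1 680 mm², y = 60 mm, Ī = 2 016 000 mm⁴.
Horizontal leg (remainder): 26 × 14, A = 364 mm², y = 7 mm, Ī = 5945.3 mm⁴.
Centroid: ȳ = ΣA·y / ΣA = 50.562 mm.
Transfer each piece to the horizontal centroidal axis using Ī + A·d² with d = y − 50.562:
  vertical leg: d = 9.4384 mm → contributes +2 165 659 mm⁴
  horizontal leg (remainder): d = -43.562 mm → contributes +696 678 mm⁴
Total I = 2 862 337 mm⁴.

I_xx ≈ 2.86 × 10⁶ mm⁴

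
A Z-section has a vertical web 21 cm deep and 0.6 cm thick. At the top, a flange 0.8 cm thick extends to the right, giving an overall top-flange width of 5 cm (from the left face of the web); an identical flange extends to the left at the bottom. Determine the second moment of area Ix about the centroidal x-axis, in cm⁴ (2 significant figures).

Break the section into simple shapes (no overlaps), measuring from the bottom-left corner of the bounding box.
Web: 0.6 × 21, A = 12.6 cm², y = 10.5 cm, Ī = 463.1 cm⁴.
Top flange (beyond web): 4.4 × 0.8, A = 3.52 cm², y = 20.6 cm, Ī = 0.1877 cm⁴.
Bottom flange (beyond web): 4.4 × 0.8, A = 3.52 cm², y = 0.4 cm, Ī = 0.1877 cm⁴.
Centroid: ȳ = ΣA·y / ΣA = 10.5 cm.
Transfer each piece to the centroidal x-axis using Ī + A·d² with d = y − 10.5:
  web: d = 0 cm → contributes +463.1 cm⁴
  top flange (beyond web): d = 10.1 cm → contributes +359.3 cm⁴
  bottom flange (beyond web): d = -10.1 cm → contributes +359.3 cm⁴
Total I = 1 182 cm⁴.

Ix ≈ 1200 cm⁴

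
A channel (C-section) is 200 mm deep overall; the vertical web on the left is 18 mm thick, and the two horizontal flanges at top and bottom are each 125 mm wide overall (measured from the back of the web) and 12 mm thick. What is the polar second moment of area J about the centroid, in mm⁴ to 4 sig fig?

Split into non-overlapping primitives; take the origin at the lower-left of the bounding box.
Web: 18 × 200, A = 3 600 mm², y = 100 mm, Ī = 12 000 000 mm⁴.
Top flange (beyond web): 107 × 12, A = 1 284 mm², y = 194 mm, Ī = 15 408 mm⁴.
Bottom flange (beyond web): 107 × 12, A = 1 284 mm², y = 6 mm, Ī = 15 408 mm⁴.
By symmetry the centroid is at mid-height, ȳ = 100 mm.
Transfer each piece to the centroidal x-axis using Ī + A·d² with d = y − 100:
  web: d = 0 mm → contributes +12 000 000 mm⁴
  top flange (beyond web): d = 94 mm → contributes +11 360 832 mm⁴
  bottom flange (beyond web): d = -94 mm → contributes +11 360 832 mm⁴
Total I = 34 721 664 mm⁴.
For the y-axis: x̄ = 35.0214 mm.
Repeating about the centroidal y-axis gives I_y = 8 402 101 mm⁴.
Polar second moment: J = I_x + I_y = 43 123 765 mm⁴.

J ≈ 4.312 × 10⁷ mm⁴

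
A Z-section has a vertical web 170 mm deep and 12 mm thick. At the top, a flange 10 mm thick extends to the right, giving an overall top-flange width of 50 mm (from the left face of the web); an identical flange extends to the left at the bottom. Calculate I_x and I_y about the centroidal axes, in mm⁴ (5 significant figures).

I_x ≈ 9.7833 × 10⁶ mm⁴, I_y ≈ 5.9093 × 10⁵ mm⁴

Split into non-overlapping primitives; take the origin at the lower-left of the bounding box.
Web: 12 × 170, A = 2 040 mm², y = 85 mm, Ī = 4 913 000 mm⁴.
Top flange (beyond web): 38 × 10, A = 380 mm², y = 165 mm, Ī = 3166.667 mm⁴.
Bottom flange (beyond web): 38 × 10, A = 380 mm², y = 5 mm, Ī = 3166.667 mm⁴.
Centroid: ȳ = ΣA·y / ΣA = 85 mm.
Transfer each piece to the centroidal x-axis using Ī + A·d² with d = y − 85:
  web: d = 0 mm → contributes +4 913 000 mm⁴
  top flange (beyond web): d = 80 mm → contributes +2 435 167 mm⁴
  bottom flange (beyond web): d = -80 mm → contributes +2 435 167 mm⁴
Total I = 9 783 333 mm⁴.
For the y-axis: x̄ = 44 mm.
Repeating about the centroidal y-axis gives I_y = 590933.3 mm⁴.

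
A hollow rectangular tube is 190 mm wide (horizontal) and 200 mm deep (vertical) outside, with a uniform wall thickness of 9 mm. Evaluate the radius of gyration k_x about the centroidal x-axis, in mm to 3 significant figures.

k_x ≈ 77.5 mm

Treat the section as a set of non-overlapping primitives; coordinates are from the bounding-box lower-left.
Outer rectangle: 190 × 200, A = 38 000 mm², y = 100 mm, Ī = 126 666 667 mm⁴.
Inner void (subtracted): 172 × 182, A = 31 304 mm², y = 100 mm, Ī = 86 409 475 mm⁴.
By symmetry the centroid is at mid-height, ȳ = 100 mm.
All pieces are centred on the centroidal x-axis, so I = ΣĪ (holes subtracted) = 40 257 192 mm⁴.
Radius of gyration: k = √(I/A) = √(40 257 192 / 6 696) = 77.538 mm.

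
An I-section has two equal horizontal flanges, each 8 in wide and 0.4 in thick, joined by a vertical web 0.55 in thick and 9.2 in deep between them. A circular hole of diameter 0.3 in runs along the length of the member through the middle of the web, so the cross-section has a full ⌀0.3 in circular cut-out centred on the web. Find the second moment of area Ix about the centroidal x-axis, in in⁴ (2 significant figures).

Ix ≈ 180 in⁴

Decompose the section into non-overlapping parts with the origin at the bottom-left of its bounding rectangle.
Bottom flange: 8 × 0.4, A = 3.2 in², y = 0.2 in, Ī = 0.04267 in⁴.
Web: 0.55 × 9.2, A = 5.06 in², y = 5 in, Ī = 35.69 in⁴.
Top flange: 8 × 0.4, A = 3.2 in², y = 9.8 in, Ī = 0.04267 in⁴.
Hole (subtracted): ⌀0.3, A = 0.07069 in², y = 5 in, Ī = 0.0003976 in⁴.
By symmetry the centroid is at mid-height, ȳ = 5 in.
Transfer each piece to the centroidal x-axis using Ī + A·d² with d = y − 5:
  bottom flange: d = -4.8 in → contributes +73.77 in⁴
  web: d = 0 in → contributes +35.69 in⁴
  top flange: d = 4.8 in → contributes +73.77 in⁴
  hole: d = 0 in → contributes −0.0003976 in⁴
Total I = 183.2 in⁴.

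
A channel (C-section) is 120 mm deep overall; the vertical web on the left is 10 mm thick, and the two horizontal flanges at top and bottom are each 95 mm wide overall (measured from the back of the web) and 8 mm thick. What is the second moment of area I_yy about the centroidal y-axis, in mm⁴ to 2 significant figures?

Split into non-overlapping primitives; take the origin at the lower-left of the bounding box.
Web: 10 × 120, A = 1 200 mm², x = 5 mm, Ī = 10 000 mm⁴.
Top flange (beyond web): 85 × 8, A = 680 mm², x = 52.5 mm, Ī = 409 417 mm⁴.
Bottom flange (beyond web): 85 × 8, A = 680 mm², x = 52.5 mm, Ī = 409 417 mm⁴.
Centroid: x̄ = ΣA·x / ΣA = 30.23 mm.
Transfer each piece to the centroidal y-axis using Ī + A·d² with d = x − 30.23:
  web: d = -25.23 mm → contributes +774 128 mm⁴
  top flange (beyond web): d = 22.27 mm → contributes +746 532 mm⁴
  bottom flange (beyond web): d = 22.27 mm → contributes +746 532 mm⁴
Total I = 2 267 193 mm⁴.

I_yy ≈ 2.3 × 10⁶ mm⁴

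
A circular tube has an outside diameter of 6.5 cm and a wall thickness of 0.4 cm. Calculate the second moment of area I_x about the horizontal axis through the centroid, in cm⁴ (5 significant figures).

Break the section into simple shapes (no overlaps), measuring from the bottom-left corner of the bounding box.
Outer circle: ⌀6.5, A = 33.18307 cm², y = 3.25 cm, Ī = 87.62405 cm⁴.
Bore (subtracted): ⌀5.7, A = 25.51759 cm², y = 3.25 cm, Ī = 51.81665 cm⁴.
By symmetry the centroid is at mid-height, ȳ = 3.25 cm.
All pieces are centred on the horizontal axis through the centroid, so I = ΣĪ (holes subtracted) = 35.8074 cm⁴.

I_x ≈ 35.807 cm⁴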